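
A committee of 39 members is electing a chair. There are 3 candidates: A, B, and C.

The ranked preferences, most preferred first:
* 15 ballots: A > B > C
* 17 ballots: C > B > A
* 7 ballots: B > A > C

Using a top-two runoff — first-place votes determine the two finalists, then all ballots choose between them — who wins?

Round 1 first-place votes: A 15, B 7, C 17. C and A advance.
Runoff: C is ranked above A on 17 ballots, A above C on 22.

A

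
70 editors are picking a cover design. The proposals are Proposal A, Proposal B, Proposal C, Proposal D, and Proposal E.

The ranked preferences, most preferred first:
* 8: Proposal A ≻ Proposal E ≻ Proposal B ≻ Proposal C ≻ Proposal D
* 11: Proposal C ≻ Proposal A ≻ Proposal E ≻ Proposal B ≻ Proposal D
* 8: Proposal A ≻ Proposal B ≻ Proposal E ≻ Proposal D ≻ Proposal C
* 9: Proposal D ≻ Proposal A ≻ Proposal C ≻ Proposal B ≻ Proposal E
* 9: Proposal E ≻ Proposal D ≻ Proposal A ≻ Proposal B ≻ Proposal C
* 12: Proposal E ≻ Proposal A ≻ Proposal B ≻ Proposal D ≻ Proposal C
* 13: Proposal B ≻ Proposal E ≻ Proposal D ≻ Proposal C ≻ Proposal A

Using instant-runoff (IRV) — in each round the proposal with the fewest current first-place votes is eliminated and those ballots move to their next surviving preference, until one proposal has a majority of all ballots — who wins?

Round 1: Proposal A 16, Proposal B 13, Proposal C 11, Proposal D 9, Proposal E 21. Proposal D eliminated.
Round 2: Proposal A 25, Proposal B 13, Proposal C 11, Proposal E 21. Proposal C eliminated.
Round 3: Proposal A 36, Proposal B 13, Proposal E 21. Proposal A has a majority (≥36).

Proposal A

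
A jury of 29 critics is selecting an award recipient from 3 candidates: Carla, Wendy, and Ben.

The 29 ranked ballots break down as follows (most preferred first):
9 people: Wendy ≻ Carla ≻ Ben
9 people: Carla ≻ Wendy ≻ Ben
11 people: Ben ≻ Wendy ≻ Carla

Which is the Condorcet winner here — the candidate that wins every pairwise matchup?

Wendy

Wendy vs Carla: 20–9
Wendy vs Ben: 18–11
Wendy beats every other candidate.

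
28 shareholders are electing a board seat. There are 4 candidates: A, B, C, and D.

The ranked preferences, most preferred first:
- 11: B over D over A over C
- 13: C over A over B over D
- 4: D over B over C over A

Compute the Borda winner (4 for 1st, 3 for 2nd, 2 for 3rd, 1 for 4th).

A: 11×2 + 13×3 + 4×1 = 65
B: 11×4 + 13×2 + 4×3 = 82
C: 11×1 + 13×4 + 4×2 = 71
D: 11×3 + 13×1 + 4×4 = 62

B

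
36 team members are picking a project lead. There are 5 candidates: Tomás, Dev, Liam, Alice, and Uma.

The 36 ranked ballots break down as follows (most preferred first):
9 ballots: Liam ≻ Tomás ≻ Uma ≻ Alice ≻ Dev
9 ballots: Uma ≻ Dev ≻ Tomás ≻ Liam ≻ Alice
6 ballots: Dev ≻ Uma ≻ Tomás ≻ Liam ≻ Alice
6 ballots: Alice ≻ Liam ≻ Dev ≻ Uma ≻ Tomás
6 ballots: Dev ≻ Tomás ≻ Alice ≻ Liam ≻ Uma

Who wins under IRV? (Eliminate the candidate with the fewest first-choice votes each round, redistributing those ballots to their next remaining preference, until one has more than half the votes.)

Round 1: Tomás 0, Dev 12, Liam 9, Alice 6, Uma 9. Tomás eliminated.
Round 2: Dev 12, Liam 9, Alice 6, Uma 9. Alice eliminated.
Round 3: Dev 12, Liam 15, Uma 9. Uma eliminated.
Round 4: Dev 21, Liam 15. Dev has a majority (≥19).

Dev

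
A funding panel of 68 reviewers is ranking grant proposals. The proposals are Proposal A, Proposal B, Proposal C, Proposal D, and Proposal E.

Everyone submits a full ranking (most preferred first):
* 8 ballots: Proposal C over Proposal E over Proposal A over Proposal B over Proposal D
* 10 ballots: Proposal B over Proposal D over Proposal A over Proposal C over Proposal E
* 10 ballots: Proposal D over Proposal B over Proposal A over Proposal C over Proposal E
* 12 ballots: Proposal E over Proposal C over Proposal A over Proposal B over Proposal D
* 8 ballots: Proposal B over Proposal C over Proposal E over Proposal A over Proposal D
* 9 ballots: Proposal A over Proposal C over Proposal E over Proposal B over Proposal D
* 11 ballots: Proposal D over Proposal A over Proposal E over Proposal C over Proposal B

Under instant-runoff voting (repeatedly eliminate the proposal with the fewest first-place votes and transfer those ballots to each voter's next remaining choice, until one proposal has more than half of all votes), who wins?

Round 1: Proposal A 9, Proposal B 18, Proposal C 8, Proposal D 21, Proposal E 12. Proposal C eliminated.
Round 2: Proposal A 9, Proposal B 18, Proposal D 21, Proposal E 20. Proposal A eliminated.
Round 3: Proposal B 18, Proposal D 21, Proposal E 29. Proposal B eliminated.
Round 4: Proposal D 31, Proposal E 37. Proposal E has a majority (≥35).

Proposal E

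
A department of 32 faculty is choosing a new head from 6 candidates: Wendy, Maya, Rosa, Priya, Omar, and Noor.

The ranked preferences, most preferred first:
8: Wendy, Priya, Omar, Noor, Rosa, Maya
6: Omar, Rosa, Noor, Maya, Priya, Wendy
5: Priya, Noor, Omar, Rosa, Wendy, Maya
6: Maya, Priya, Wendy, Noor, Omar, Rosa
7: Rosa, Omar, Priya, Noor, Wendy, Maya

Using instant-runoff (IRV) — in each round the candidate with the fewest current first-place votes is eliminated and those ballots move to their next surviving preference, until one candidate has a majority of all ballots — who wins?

Omar

Round 1: Wendy 8, Maya 6, Rosa 7, Priya 5, Omar 6, Noor 0. Noor eliminated.
Round 2: Wendy 8, Maya 6, Rosa 7, Priya 5, Omar 6. Priya eliminated.
Round 3: Wendy 8, Maya 6, Rosa 7, Omar 11. Maya eliminated.
Round 4: Wendy 14, Rosa 7, Omar 11. Rosa eliminated.
Round 5: Wendy 14, Omar 18. Omar has a majority (≥17).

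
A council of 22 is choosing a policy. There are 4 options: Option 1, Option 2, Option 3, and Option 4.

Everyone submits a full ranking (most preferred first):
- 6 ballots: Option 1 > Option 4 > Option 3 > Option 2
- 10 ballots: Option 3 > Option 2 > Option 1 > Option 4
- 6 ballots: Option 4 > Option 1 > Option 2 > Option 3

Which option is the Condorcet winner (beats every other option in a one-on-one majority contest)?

Option 1

Option 1 vs Option 2: 12–10
Option 1 vs Option 3: 12–10
Option 1 vs Option 4: 16–6
Option 1 beats every other option.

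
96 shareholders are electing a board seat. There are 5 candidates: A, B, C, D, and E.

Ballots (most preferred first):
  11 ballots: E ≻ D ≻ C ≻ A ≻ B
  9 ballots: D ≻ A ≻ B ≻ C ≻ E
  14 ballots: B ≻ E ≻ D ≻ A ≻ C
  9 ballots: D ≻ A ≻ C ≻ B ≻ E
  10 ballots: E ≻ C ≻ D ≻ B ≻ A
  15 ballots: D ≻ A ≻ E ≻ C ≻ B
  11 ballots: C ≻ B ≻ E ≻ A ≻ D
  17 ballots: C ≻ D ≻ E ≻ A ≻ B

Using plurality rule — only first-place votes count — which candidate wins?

First-place votes: A 0, B 14, C 28, D 33, E 21.

D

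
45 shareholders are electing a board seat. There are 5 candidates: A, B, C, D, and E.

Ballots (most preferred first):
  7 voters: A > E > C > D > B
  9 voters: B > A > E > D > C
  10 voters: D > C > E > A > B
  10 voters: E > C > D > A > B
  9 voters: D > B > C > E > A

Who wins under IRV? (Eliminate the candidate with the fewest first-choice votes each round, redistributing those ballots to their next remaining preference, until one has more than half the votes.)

Round 1: A 7, B 9, C 0, D 19, E 10. C eliminated.
Round 2: A 7, B 9, D 19, E 10. A eliminated.
Round 3: B 9, D 19, E 17. B eliminated.
Round 4: D 19, E 26. E has a majority (≥23).

E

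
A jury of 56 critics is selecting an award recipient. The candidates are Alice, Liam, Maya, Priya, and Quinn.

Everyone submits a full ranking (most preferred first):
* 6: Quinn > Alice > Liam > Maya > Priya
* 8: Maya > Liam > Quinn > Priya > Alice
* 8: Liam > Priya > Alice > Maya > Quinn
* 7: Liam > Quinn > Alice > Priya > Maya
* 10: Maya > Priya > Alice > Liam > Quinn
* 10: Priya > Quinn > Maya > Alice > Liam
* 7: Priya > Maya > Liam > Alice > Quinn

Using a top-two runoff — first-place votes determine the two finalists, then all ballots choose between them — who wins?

Round 1 first-place votes: Alice 0, Liam 15, Maya 18, Priya 17, Quinn 6. Maya and Priya advance.
Runoff: Maya is ranked above Priya on 24 ballots, Priya above Maya on 32.

Priya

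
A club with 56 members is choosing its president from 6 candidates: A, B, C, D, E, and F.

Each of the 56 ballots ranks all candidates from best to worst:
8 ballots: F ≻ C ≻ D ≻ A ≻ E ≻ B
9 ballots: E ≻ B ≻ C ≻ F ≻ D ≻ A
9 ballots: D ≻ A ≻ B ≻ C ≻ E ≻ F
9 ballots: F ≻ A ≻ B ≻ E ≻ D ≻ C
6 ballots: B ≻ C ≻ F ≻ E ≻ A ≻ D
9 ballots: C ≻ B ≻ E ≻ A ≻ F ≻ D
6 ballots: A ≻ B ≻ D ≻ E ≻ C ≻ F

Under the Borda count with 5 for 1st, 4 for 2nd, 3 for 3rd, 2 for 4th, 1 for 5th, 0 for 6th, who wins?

A: 8×2 + 9×0 + 9×4 + 9×4 + 6×1 + 9×2 + 6×5 = 142
B: 8×0 + 9×4 + 9×3 + 9×3 + 6×5 + 9×4 + 6×4 = 180
C: 8×4 + 9×3 + 9×2 + 9×0 + 6×4 + 9×5 + 6×1 = 152
D: 8×3 + 9×1 + 9×5 + 9×1 + 6×0 + 9×0 + 6×3 = 105
E: 8×1 + 9×5 + 9×1 + 9×2 + 6×2 + 9×3 + 6×2 = 131
F: 8×5 + 9×2 + 9×0 + 9×5 + 6×3 + 9×1 + 6×0 = 130

B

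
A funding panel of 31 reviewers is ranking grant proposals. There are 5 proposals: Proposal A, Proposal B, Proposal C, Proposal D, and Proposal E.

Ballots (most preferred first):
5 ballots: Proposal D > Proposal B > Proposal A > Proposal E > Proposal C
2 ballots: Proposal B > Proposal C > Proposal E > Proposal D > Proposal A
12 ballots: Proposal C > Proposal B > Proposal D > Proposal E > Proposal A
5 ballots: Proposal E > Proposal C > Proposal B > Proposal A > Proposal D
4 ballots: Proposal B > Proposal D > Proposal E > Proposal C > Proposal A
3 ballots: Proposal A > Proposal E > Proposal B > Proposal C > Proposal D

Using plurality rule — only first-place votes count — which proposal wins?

First-place votes: Proposal A 3, Proposal B 6, Proposal C 12, Proposal D 5, Proposal E 5.

Proposal C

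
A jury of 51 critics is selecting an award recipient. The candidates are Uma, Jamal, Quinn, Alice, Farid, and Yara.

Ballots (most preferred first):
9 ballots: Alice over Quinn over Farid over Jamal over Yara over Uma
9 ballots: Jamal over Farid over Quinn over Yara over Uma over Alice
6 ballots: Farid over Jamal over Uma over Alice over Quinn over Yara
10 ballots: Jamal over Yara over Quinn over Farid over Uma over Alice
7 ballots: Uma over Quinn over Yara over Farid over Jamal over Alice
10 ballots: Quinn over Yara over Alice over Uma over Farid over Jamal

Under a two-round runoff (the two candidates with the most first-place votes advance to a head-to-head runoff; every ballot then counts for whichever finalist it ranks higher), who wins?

Round 1 first-place votes: Uma 7, Jamal 19, Quinn 10, Alice 9, Farid 6, Yara 0. Jamal and Quinn advance.
Runoff: Jamal is ranked above Quinn on 25 ballots, Quinn above Jamal on 26.

Quinn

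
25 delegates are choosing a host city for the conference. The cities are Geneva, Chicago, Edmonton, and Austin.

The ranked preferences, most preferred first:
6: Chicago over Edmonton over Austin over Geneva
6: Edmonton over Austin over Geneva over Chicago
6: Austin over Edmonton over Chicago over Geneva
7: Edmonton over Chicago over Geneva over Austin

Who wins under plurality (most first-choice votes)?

Edmonton

First-place votes: Geneva 0, Chicago 6, Edmonton 13, Austin 6.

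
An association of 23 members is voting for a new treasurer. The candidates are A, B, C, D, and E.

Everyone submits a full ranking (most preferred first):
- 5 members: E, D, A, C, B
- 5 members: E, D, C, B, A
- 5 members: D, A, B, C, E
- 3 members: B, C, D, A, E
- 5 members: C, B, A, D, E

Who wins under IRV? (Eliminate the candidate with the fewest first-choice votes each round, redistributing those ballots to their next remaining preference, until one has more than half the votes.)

C

Round 1: A 0, B 3, C 5, D 5, E 10. A eliminated.
Round 2: B 3, C 5, D 5, E 10. B eliminated.
Round 3: C 8, D 5, E 10. D eliminated.
Round 4: C 13, E 10. C has a majority (≥12).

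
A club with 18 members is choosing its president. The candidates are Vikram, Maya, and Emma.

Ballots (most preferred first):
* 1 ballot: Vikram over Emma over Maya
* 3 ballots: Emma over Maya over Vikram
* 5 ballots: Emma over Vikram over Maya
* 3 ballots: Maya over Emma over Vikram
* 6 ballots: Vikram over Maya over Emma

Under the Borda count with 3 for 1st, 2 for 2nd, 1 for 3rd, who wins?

Emma

Vikram: 1×3 + 3×1 + 5×2 + 3×1 + 6×3 = 37
Maya: 1×1 + 3×2 + 5×1 + 3×3 + 6×2 = 33
Emma: 1×2 + 3×3 + 5×3 + 3×2 + 6×1 = 38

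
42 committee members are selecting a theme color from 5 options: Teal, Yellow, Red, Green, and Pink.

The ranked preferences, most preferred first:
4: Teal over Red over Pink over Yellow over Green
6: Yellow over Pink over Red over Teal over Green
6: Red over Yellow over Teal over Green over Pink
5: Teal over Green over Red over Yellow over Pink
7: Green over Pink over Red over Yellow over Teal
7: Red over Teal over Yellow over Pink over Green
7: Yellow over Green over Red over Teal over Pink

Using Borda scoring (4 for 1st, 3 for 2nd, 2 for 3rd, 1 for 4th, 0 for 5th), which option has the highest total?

Teal: 4×4 + 6×1 + 6×2 + 5×4 + 7×0 + 7×3 + 7×1 = 82
Yellow: 4×1 + 6×4 + 6×3 + 5×1 + 7×1 + 7×2 + 7×4 = 100
Red: 4×3 + 6×2 + 6×4 + 5×2 + 7×2 + 7×4 + 7×2 = 114
Green: 4×0 + 6×0 + 6×1 + 5×3 + 7×4 + 7×0 + 7×3 = 70
Pink: 4×2 + 6×3 + 6×0 + 5×0 + 7×3 + 7×1 + 7×0 = 54

Red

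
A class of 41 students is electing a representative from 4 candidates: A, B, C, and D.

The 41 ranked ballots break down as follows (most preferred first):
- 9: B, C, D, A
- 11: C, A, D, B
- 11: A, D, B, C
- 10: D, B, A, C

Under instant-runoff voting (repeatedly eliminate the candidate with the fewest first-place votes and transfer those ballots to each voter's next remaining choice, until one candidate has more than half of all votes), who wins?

Round 1: A 11, B 9, C 11, D 10. B eliminated.
Round 2: A 11, C 20, D 10. D eliminated.
Round 3: A 21, C 20. A has a majority (≥21).

A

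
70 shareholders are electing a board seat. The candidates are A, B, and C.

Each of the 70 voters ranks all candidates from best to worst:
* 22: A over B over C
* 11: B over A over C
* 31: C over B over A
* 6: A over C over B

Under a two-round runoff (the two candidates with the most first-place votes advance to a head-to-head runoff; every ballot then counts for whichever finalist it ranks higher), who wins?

Round 1 first-place votes: A 28, B 11, C 31. C and A advance.
Runoff: C is ranked above A on 31 ballots, A above C on 39.

A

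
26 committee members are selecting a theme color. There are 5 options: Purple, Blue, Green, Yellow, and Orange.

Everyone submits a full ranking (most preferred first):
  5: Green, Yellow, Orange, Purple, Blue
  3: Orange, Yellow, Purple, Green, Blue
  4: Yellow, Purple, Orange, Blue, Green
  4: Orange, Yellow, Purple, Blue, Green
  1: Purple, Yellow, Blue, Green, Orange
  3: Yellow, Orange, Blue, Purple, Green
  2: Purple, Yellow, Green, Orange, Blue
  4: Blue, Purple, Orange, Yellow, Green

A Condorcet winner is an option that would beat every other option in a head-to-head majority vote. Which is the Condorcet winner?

Yellow

Yellow vs Purple: 19–7
Yellow vs Blue: 22–4
Yellow vs Green: 21–5
Yellow vs Orange: 15–11
Yellow beats every other option.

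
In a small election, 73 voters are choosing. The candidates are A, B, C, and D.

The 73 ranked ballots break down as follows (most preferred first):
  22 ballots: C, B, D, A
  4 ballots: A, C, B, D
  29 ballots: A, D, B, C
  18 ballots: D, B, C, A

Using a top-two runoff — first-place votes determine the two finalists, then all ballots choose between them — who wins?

Round 1 first-place votes: A 33, B 0, C 22, D 18. A and C advance.
Runoff: A is ranked above C on 33 ballots, C above A on 40.

C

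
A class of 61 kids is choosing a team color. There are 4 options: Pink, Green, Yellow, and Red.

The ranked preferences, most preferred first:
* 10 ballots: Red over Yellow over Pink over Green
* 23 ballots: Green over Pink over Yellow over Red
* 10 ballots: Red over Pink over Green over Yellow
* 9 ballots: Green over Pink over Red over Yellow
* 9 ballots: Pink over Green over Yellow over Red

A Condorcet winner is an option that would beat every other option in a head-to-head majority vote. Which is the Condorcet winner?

Green

Green vs Pink: 32–29
Green vs Yellow: 51–10
Green vs Red: 41–20
Green beats every other option.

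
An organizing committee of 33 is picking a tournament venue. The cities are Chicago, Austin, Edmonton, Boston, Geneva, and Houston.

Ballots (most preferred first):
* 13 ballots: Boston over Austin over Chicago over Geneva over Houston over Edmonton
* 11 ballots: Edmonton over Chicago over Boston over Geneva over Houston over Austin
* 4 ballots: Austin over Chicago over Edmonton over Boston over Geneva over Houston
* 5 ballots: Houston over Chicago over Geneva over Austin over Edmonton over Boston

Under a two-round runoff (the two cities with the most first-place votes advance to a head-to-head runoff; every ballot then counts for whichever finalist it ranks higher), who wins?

Edmonton

Round 1 first-place votes: Chicago 0, Austin 4, Edmonton 11, Boston 13, Geneva 0, Houston 5. Boston and Edmonton advance.
Runoff: Boston is ranked above Edmonton on 13 ballots, Edmonton above Boston on 20.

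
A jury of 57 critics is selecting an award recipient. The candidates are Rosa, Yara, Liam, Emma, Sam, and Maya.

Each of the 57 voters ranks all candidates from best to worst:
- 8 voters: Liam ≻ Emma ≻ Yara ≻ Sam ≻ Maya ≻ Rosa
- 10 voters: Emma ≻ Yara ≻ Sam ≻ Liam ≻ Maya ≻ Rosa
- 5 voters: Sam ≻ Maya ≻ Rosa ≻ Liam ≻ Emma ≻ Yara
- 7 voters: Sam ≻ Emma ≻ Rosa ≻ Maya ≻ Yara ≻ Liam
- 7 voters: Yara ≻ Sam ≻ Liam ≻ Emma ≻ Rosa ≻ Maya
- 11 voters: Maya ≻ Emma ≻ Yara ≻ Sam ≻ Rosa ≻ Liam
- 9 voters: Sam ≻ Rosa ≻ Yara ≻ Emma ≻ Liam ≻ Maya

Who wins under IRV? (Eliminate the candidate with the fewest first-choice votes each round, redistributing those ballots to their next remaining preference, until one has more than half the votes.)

Round 1: Rosa 0, Yara 7, Liam 8, Emma 10, Sam 21, Maya 11. Rosa eliminated.
Round 2: Yara 7, Liam 8, Emma 10, Sam 21, Maya 11. Yara eliminated.
Round 3: Liam 8, Emma 10, Sam 28, Maya 11. Liam eliminated.
Round 4: Emma 18, Sam 28, Maya 11. Maya eliminated.
Round 5: Emma 29, Sam 28. Emma has a majority (≥29).

Emma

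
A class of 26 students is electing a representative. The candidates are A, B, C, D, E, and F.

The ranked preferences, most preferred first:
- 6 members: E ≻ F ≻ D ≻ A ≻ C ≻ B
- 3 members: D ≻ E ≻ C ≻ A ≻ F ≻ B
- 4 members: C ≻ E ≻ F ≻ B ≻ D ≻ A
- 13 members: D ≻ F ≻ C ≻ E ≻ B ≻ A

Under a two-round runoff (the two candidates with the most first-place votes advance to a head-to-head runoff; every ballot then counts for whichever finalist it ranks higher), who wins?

D

Round 1 first-place votes: A 0, B 0, C 4, D 16, E 6, F 0. D and E advance.
Runoff: D is ranked above E on 16 ballots, E above D on 10.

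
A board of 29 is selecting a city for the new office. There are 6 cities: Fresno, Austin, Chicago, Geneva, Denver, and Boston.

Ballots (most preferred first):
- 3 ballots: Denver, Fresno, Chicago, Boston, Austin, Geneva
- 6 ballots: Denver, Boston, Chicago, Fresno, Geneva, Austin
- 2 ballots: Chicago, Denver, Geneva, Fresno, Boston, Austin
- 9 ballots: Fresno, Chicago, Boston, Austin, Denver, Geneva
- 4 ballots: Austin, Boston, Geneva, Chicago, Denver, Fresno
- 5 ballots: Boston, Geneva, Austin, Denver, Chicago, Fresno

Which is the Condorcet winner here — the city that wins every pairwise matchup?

Boston vs Fresno: 15–14
Boston vs Austin: 25–4
Boston vs Chicago: 15–14
Boston vs Geneva: 27–2
Boston vs Denver: 18–11
Boston beats every other city.

Boston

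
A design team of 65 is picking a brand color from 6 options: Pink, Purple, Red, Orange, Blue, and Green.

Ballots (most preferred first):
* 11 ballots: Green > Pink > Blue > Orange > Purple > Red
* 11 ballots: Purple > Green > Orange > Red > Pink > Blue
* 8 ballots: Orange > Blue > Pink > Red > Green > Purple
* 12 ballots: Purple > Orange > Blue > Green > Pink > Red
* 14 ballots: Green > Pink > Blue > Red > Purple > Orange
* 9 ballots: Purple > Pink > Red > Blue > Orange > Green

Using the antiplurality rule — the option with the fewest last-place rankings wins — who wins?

Pink

Last-place votes: Pink 0, Purple 8, Red 23, Orange 14, Blue 11, Green 9.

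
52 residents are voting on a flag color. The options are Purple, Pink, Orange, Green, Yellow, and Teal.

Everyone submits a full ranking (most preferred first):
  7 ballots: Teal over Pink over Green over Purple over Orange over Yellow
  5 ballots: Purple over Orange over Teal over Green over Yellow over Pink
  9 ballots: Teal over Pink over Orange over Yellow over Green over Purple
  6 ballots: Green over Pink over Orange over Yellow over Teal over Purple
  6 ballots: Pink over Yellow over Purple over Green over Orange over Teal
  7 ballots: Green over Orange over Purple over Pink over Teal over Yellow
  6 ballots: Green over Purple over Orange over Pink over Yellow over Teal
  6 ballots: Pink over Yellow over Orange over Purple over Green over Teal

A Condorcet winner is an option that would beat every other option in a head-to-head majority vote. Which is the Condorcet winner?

Pink vs Purple: 34–18
Pink vs Orange: 34–18
Pink vs Green: 28–24
Pink vs Yellow: 47–5
Pink vs Teal: 31–21
Pink beats every other option.

Pink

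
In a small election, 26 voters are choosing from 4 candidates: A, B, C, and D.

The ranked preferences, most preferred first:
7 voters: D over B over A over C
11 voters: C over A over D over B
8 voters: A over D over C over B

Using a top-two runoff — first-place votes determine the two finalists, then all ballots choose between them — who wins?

A

Round 1 first-place votes: A 8, B 0, C 11, D 7. C and A advance.
Runoff: C is ranked above A on 11 ballots, A above C on 15.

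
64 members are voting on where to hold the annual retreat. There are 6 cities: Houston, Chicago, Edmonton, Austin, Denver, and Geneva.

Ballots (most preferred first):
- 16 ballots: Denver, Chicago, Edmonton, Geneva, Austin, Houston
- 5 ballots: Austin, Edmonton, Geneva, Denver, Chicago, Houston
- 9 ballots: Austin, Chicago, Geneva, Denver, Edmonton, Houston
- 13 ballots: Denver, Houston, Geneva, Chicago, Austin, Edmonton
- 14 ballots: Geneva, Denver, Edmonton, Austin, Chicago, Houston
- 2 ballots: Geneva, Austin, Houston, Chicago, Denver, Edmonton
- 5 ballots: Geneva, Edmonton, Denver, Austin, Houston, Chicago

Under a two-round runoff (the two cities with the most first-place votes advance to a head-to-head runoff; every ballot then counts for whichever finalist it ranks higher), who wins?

Geneva

Round 1 first-place votes: Houston 0, Chicago 0, Edmonton 0, Austin 14, Denver 29, Geneva 21. Denver and Geneva advance.
Runoff: Denver is ranked above Geneva on 29 ballots, Geneva above Denver on 35.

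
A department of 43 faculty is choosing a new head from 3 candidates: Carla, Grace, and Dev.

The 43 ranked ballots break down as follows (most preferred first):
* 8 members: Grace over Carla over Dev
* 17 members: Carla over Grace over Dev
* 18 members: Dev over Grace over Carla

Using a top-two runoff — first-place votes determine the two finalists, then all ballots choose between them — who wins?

Carla

Round 1 first-place votes: Carla 17, Grace 8, Dev 18. Dev and Carla advance.
Runoff: Dev is ranked above Carla on 18 ballots, Carla above Dev on 25.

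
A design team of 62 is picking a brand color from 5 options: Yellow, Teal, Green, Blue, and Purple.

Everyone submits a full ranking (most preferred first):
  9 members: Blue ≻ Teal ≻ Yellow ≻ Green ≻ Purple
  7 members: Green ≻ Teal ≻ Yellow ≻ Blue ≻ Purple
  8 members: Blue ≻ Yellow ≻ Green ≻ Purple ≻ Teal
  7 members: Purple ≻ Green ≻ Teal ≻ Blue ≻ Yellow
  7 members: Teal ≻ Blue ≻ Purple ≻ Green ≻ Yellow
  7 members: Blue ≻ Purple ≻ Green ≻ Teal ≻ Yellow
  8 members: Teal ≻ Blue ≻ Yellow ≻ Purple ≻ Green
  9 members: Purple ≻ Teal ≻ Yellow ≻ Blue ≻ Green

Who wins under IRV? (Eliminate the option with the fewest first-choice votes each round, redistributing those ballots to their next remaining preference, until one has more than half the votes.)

Round 1: Yellow 0, Teal 15, Green 7, Blue 24, Purple 16. Yellow eliminated.
Round 2: Teal 15, Green 7, Blue 24, Purple 16. Green eliminated.
Round 3: Teal 22, Blue 24, Purple 16. Purple eliminated.
Round 4: Teal 38, Blue 24. Teal has a majority (≥32).

Teal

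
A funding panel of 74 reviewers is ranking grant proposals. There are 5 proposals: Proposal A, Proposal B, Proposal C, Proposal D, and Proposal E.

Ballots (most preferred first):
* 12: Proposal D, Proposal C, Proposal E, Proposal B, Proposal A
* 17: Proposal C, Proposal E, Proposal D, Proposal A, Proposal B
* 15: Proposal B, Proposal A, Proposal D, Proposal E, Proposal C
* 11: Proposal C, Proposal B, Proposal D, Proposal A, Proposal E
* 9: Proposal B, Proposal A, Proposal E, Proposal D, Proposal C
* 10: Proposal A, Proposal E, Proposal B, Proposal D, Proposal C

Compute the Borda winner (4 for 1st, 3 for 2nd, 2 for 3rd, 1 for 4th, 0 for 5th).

Proposal B

Proposal A: 12×0 + 17×1 + 15×3 + 11×1 + 9×3 + 10×4 = 140
Proposal B: 12×1 + 17×0 + 15×4 + 11×3 + 9×4 + 10×2 = 161
Proposal C: 12×3 + 17×4 + 15×0 + 11×4 + 9×0 + 10×0 = 148
Proposal D: 12×4 + 17×2 + 15×2 + 11×2 + 9×1 + 10×1 = 153
Proposal E: 12×2 + 17×3 + 15×1 + 11×0 + 9×2 + 10×3 = 138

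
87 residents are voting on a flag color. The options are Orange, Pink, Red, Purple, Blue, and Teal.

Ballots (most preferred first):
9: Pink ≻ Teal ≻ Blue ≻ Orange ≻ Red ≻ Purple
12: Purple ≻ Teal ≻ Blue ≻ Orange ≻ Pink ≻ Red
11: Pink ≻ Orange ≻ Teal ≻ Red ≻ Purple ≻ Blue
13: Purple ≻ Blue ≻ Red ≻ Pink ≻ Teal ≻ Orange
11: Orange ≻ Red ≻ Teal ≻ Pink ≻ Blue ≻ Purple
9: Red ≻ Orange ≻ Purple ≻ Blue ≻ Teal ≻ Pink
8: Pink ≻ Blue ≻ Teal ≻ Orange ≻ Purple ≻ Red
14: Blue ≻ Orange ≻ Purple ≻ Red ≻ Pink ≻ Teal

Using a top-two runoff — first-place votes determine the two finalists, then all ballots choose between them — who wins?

Purple

Round 1 first-place votes: Orange 11, Pink 28, Red 9, Purple 25, Blue 14, Teal 0. Pink and Purple advance.
Runoff: Pink is ranked above Purple on 39 ballots, Purple above Pink on 48.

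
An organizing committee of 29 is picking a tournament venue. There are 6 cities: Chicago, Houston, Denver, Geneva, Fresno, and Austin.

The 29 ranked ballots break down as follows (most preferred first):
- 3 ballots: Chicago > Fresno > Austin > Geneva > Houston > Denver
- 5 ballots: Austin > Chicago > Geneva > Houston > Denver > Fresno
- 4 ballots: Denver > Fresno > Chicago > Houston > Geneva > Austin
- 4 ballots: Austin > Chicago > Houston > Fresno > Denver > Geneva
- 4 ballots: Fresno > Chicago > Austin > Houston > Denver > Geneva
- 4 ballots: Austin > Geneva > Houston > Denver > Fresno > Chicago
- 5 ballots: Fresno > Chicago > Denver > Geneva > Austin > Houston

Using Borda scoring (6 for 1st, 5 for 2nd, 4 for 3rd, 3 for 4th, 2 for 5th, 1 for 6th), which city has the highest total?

Chicago

Chicago: 3×6 + 5×5 + 4×4 + 4×5 + 4×5 + 4×1 + 5×5 = 128
Houston: 3×2 + 5×3 + 4×3 + 4×4 + 4×3 + 4×4 + 5×1 = 82
Denver: 3×1 + 5×2 + 4×6 + 4×2 + 4×2 + 4×3 + 5×4 = 85
Geneva: 3×3 + 5×4 + 4×2 + 4×1 + 4×1 + 4×5 + 5×3 = 80
Fresno: 3×5 + 5×1 + 4×5 + 4×3 + 4×6 + 4×2 + 5×6 = 114
Austin: 3×4 + 5×6 + 4×1 + 4×6 + 4×4 + 4×6 + 5×2 = 120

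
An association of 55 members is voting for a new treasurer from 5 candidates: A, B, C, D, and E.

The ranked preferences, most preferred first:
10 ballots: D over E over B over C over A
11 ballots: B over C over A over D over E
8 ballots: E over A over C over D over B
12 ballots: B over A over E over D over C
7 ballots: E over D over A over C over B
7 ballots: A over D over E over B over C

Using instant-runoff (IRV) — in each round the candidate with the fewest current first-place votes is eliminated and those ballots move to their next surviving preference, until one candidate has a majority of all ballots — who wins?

Round 1: A 7, B 23, C 0, D 10, E 15. C eliminated.
Round 2: A 7, B 23, D 10, E 15. A eliminated.
Round 3: B 23, D 17, E 15. E eliminated.
Round 4: B 23, D 32. D has a majority (≥28).

D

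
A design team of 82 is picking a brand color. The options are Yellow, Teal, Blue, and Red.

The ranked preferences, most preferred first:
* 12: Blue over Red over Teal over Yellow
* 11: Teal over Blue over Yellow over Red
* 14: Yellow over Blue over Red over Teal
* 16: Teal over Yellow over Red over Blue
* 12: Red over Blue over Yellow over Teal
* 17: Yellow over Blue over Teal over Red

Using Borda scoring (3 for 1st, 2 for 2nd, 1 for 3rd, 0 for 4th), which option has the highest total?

Yellow: 12×0 + 11×1 + 14×3 + 16×2 + 12×1 + 17×3 = 148
Teal: 12×1 + 11×3 + 14×0 + 16×3 + 12×0 + 17×1 = 110
Blue: 12×3 + 11×2 + 14×2 + 16×0 + 12×2 + 17×2 = 144
Red: 12×2 + 11×0 + 14×1 + 16×1 + 12×3 + 17×0 = 90

Yellow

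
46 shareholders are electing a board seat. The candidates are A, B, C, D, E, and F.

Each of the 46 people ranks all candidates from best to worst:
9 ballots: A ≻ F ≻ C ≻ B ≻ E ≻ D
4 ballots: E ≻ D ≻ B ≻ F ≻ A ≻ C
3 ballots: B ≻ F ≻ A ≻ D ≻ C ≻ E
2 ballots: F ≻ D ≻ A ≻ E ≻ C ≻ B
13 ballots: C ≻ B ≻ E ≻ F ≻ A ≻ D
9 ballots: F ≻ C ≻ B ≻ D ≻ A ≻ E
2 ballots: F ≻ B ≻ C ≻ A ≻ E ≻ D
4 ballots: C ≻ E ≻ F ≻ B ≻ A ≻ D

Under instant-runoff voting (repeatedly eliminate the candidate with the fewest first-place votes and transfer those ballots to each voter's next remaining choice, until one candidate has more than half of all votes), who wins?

F

Round 1: A 9, B 3, C 17, D 0, E 4, F 13. D eliminated.
Round 2: A 9, B 3, C 17, E 4, F 13. B eliminated.
Round 3: A 9, C 17, E 4, F 16. E eliminated.
Round 4: A 9, C 17, F 20. A eliminated.
Round 5: C 17, F 29. F has a majority (≥24).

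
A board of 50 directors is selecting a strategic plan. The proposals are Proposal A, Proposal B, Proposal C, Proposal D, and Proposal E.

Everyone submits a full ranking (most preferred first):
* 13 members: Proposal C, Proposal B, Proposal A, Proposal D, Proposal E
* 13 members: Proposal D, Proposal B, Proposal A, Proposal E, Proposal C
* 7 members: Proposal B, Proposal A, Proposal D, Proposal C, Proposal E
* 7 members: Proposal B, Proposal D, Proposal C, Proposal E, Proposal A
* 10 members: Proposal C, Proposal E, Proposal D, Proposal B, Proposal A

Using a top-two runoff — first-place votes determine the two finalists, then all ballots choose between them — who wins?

Round 1 first-place votes: Proposal A 0, Proposal B 14, Proposal C 23, Proposal D 13, Proposal E 0. Proposal C and Proposal B advance.
Runoff: Proposal C is ranked above Proposal B on 23 ballots, Proposal B above Proposal C on 27.

Proposal B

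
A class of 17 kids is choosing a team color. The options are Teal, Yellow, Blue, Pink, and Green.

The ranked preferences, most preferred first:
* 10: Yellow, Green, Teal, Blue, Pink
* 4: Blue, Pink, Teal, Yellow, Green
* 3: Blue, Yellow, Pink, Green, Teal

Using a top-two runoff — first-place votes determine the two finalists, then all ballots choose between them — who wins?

Yellow

Round 1 first-place votes: Teal 0, Yellow 10, Blue 7, Pink 0, Green 0. Yellow and Blue advance.
Runoff: Yellow is ranked above Blue on 10 ballots, Blue above Yellow on 7.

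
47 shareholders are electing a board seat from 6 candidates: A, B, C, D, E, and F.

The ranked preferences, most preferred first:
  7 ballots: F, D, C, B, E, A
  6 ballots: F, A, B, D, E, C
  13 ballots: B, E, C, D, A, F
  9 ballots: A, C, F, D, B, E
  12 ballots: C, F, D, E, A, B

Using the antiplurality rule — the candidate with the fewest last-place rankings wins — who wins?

Last-place votes: A 7, B 12, C 6, D 0, E 9, F 13.

D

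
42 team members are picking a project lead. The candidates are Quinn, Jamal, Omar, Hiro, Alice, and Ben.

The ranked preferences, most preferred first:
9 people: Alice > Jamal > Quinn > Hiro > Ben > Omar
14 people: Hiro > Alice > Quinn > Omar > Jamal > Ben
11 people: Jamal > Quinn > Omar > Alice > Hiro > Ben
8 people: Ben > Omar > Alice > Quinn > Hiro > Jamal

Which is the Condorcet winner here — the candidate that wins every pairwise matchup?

Alice vs Quinn: 31–11
Alice vs Jamal: 31–11
Alice vs Omar: 23–19
Alice vs Hiro: 28–14
Alice vs Ben: 34–8
Alice beats every other candidate.

Alice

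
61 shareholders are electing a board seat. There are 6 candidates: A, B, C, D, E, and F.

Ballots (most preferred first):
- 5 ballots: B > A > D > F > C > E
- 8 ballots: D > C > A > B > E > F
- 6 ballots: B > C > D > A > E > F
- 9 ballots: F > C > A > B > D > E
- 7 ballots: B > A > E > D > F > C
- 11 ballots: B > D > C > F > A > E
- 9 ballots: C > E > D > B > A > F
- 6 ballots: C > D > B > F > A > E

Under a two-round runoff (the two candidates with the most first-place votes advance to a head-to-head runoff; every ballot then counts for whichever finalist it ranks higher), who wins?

Round 1 first-place votes: A 0, B 29, C 15, D 8, E 0, F 9. B and C advance.
Runoff: B is ranked above C on 29 ballots, C above B on 32.

C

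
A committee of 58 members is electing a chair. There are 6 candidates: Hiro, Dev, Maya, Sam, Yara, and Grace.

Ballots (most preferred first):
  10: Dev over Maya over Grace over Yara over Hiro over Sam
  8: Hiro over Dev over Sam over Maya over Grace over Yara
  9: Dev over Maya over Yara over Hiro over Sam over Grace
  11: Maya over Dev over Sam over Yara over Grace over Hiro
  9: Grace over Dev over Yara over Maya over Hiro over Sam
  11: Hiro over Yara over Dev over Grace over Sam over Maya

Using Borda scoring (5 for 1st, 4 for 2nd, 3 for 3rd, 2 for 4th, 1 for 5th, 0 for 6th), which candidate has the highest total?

Hiro: 10×1 + 8×5 + 9×2 + 11×0 + 9×1 + 11×5 = 132
Dev: 10×5 + 8×4 + 9×5 + 11×4 + 9×4 + 11×3 = 240
Maya: 10×4 + 8×2 + 9×4 + 11×5 + 9×2 + 11×0 = 165
Sam: 10×0 + 8×3 + 9×1 + 11×3 + 9×0 + 11×1 = 77
Yara: 10×2 + 8×0 + 9×3 + 11×2 + 9×3 + 11×4 = 140
Grace: 10×3 + 8×1 + 9×0 + 11×1 + 9×5 + 11×2 = 116

Dev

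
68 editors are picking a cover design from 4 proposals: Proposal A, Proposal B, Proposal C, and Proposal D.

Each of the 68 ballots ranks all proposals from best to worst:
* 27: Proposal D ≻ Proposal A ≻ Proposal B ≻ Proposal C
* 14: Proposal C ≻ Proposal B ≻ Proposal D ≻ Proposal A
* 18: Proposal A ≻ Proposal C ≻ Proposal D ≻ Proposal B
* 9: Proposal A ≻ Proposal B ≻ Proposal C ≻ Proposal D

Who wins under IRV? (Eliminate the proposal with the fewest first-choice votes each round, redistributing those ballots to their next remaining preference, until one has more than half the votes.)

Round 1: Proposal A 27, Proposal B 0, Proposal C 14, Proposal D 27. Proposal B eliminated.
Round 2: Proposal A 27, Proposal C 14, Proposal D 27. Proposal C eliminated.
Round 3: Proposal A 27, Proposal D 41. Proposal D has a majority (≥35).

Proposal D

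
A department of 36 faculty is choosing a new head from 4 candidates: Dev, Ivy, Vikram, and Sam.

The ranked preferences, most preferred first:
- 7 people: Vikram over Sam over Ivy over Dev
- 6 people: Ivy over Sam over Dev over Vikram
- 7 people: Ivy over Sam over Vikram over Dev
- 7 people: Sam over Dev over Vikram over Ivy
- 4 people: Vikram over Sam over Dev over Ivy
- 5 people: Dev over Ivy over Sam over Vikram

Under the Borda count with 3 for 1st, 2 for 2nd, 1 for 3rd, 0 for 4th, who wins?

Dev: 7×0 + 6×1 + 7×0 + 7×2 + 4×1 + 5×3 = 39
Ivy: 7×1 + 6×3 + 7×3 + 7×0 + 4×0 + 5×2 = 56
Vikram: 7×3 + 6×0 + 7×1 + 7×1 + 4×3 + 5×0 = 47
Sam: 7×2 + 6×2 + 7×2 + 7×3 + 4×2 + 5×1 = 74

Sam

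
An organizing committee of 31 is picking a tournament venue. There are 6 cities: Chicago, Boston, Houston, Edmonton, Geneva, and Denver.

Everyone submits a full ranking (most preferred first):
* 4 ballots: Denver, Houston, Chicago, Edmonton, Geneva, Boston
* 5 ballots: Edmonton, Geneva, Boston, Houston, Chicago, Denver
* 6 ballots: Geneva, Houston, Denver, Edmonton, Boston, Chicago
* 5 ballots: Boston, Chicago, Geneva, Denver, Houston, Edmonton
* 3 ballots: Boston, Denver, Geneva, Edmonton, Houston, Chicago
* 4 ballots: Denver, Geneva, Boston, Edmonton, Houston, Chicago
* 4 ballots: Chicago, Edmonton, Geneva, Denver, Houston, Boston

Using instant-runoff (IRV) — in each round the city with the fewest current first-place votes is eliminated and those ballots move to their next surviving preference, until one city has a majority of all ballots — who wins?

Round 1: Chicago 4, Boston 8, Houston 0, Edmonton 5, Geneva 6, Denver 8. Houston eliminated.
Round 2: Chicago 4, Boston 8, Edmonton 5, Geneva 6, Denver 8. Chicago eliminated.
Round 3: Boston 8, Edmonton 9, Geneva 6, Denver 8. Geneva eliminated.
Round 4: Boston 8, Edmonton 9, Denver 14. Boston eliminated.
Round 5: Edmonton 9, Denver 22. Denver has a majority (≥16).

Denver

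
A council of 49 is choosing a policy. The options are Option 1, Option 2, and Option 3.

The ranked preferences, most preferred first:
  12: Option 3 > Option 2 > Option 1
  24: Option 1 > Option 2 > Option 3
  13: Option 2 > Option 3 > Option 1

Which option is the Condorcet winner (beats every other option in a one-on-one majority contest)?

Option 2

Option 2 vs Option 1: 25–24
Option 2 vs Option 3: 37–12
Option 2 beats every other option.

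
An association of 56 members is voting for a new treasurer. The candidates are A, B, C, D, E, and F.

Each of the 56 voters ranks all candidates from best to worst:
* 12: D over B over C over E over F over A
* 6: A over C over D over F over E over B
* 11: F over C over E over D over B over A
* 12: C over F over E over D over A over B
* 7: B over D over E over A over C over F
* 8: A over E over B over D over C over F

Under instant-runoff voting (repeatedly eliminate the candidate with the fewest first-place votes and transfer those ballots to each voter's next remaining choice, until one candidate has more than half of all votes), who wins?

Round 1: A 14, B 7, C 12, D 12, E 0, F 11. E eliminated.
Round 2: A 14, B 7, C 12, D 12, F 11. B eliminated.
Round 3: A 14, C 12, D 19, F 11. F eliminated.
Round 4: A 14, C 23, D 19. A eliminated.
Round 5: C 29, D 27. C has a majority (≥29).

C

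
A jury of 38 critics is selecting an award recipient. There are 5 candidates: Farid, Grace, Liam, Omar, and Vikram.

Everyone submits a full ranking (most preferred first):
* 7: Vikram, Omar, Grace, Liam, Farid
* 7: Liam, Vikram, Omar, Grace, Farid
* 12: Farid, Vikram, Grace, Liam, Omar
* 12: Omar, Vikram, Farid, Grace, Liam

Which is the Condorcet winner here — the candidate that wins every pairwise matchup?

Vikram vs Farid: 26–12
Vikram vs Grace: 38–0
Vikram vs Liam: 31–7
Vikram vs Omar: 26–12
Vikram beats every other candidate.

Vikram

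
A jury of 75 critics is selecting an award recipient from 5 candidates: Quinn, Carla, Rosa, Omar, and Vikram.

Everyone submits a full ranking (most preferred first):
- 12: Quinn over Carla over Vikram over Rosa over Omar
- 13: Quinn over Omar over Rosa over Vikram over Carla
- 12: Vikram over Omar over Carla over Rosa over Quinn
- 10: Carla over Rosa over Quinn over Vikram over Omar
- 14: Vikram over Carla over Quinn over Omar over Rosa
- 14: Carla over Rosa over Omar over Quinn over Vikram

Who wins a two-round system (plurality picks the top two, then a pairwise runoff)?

Round 1 first-place votes: Quinn 25, Carla 24, Rosa 0, Omar 0, Vikram 26. Vikram and Quinn advance.
Runoff: Vikram is ranked above Quinn on 26 ballots, Quinn above Vikram on 49.

Quinn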